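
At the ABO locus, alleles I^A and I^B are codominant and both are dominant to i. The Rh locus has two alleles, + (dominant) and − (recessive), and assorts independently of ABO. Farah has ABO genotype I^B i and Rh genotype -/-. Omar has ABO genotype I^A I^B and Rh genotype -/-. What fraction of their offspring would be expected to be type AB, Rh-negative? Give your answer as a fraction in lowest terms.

1/4

ABO cross I^B i × I^A I^B → offspring phenotypes: 1/4 A, 1/2 B, 1/4 AB.
Rh cross -/- × -/- → 1 Rh-.
Independent loci: P(type AB, Rh-negative) = 1/4 × 1 = 1/4.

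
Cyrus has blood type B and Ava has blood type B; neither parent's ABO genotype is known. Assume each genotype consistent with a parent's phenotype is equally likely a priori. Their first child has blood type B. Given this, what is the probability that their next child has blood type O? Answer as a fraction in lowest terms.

Possible genotypes: Cyrus ∈ {BB, BO}; Ava ∈ {BB, BO}.
Weight each parental genotype pair by prior × P(type-B child):
  BB × BB: posterior weight 4/15; P(next child type O) = 0.
  BB × BO: posterior weight 4/15; P(next child type O) = 0.
  BO × BB: posterior weight 4/15; P(next child type O) = 0.
  BO × BO: posterior weight 1/5; P(next child type O) = 1/4.
Weighted sum = 1/20.

1/20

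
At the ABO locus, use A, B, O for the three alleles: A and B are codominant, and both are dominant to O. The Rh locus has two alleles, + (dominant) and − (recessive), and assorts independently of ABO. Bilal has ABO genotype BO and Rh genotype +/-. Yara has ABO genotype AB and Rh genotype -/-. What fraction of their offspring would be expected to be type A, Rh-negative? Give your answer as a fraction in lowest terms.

1/8

ABO cross BO × AB → offspring phenotypes: 1/4 A, 1/2 B, 1/4 AB.
Rh cross +/- × -/- → 1/2 Rh+, 1/2 Rh-.
Independent loci: P(type A, Rh-negative) = 1/4 × 1/2 = 1/8.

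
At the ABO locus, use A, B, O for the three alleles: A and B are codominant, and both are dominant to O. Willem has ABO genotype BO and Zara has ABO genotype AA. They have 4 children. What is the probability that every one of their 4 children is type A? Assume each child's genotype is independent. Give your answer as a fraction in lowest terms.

1/16

ABO cross BO × AA → 1/2 A, 1/2 AB.
So P(type A) = 1/2 per child.
All 4 independent: (1/2)^4 = 1/16.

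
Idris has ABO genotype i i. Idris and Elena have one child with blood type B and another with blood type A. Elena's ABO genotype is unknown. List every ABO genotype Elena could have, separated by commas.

I^A I^B

For each candidate genotype of Elena, check whether crossing it with i i can produce every observed child phenotype.
  I^A I^A → possible child types {A} ✗
  I^A I^B → possible child types {A, B} ✓
  I^A i → possible child types {O, A} ✗
  I^B I^B → possible child types {B} ✗
  I^B i → possible child types {O, B} ✗
  i i → possible child types {O} ✗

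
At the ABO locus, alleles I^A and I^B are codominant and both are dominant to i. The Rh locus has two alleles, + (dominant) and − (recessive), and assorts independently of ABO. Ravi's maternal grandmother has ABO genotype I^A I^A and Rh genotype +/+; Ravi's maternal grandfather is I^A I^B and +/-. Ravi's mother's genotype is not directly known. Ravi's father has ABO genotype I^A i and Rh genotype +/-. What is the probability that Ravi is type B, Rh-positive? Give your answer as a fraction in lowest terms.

Ravi's mother's ABO genotype from I^A I^A × I^A I^B: 1/2 I^A I^A, 1/2 I^A I^B.
Crossing each possibility with the father I^A i and summing P(type B): 1/2·0 + 1/2·1/4 = 1/8.
Similarly for Rh via the mother's Rh distribution: P(Rh+) = 7/8.
Independent loci: 1/8 × 7/8 = 7/64.

7/64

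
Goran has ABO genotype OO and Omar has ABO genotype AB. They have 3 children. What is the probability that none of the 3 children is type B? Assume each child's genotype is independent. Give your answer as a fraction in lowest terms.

ABO cross OO × AB → 1/2 A, 1/2 B.
So P(type B) = 1/2 per child.
P(not type B) = 1/2 for one child; (1/2)^3 = 1/8.

1/8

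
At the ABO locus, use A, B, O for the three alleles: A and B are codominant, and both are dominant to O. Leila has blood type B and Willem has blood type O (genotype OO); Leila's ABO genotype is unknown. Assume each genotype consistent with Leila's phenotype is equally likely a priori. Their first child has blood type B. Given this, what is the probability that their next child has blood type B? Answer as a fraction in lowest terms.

5/6

Possible genotypes: Leila ∈ {BB, BO}; Willem ∈ {OO}.
Weight each parental genotype pair by prior × P(type-B child):
  BB × OO: posterior weight 2/3; P(next child type B) = 1.
  BO × OO: posterior weight 1/3; P(next child type B) = 1/2.
Weighted sum = 5/6.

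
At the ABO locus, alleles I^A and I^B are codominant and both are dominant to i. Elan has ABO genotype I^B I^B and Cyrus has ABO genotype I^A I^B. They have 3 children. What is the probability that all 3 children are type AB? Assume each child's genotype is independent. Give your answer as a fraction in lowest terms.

1/8

ABO cross I^B I^B × I^A I^B → 1/2 B, 1/2 AB.
So P(type AB) = 1/2 per child.
All 3 independent: (1/2)^3 = 1/8.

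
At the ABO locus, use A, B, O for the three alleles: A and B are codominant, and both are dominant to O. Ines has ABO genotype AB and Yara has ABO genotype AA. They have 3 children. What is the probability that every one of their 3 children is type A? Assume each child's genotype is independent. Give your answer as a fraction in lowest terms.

ABO cross AB × AA → 1/2 A, 1/2 AB.
So P(type A) = 1/2 per child.
All 3 independent: (1/2)^3 = 1/8.

1/8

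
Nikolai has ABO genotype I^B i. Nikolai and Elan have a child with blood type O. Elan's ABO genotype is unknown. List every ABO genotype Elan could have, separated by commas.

For each candidate genotype of Elan, check whether crossing it with I^B i can produce every observed child phenotype.
  I^A I^A → possible child types {A, AB} ✗
  I^A I^B → possible child types {A, B, AB} ✗
  I^A i → possible child types {O, A, B, AB} ✓
  I^B I^B → possible child types {B} ✗
  I^B i → possible child types {O, B} ✓
  i i → possible child types {O, B} ✓

I^A i, I^B i, i i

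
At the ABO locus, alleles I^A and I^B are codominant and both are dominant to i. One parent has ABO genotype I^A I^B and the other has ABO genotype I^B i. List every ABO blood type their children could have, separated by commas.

A, B, AB

Gametes from I^A I^B × I^B i give offspring ABO genotypes I^A I^B, I^A i, I^B I^B, I^B i, i.e. phenotypes A, B, AB.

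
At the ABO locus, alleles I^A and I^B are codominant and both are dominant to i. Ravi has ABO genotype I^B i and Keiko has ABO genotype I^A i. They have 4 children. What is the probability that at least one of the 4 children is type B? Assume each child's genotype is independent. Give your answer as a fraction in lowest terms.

175/256

ABO cross I^B i × I^A i → 1/4 O, 1/4 A, 1/4 B, 1/4 AB.
So P(type B) = 1/4 per child.
P(none) = (3/4)^4 = 81/256; P(at least one) = 1 − 81/256 = 175/256.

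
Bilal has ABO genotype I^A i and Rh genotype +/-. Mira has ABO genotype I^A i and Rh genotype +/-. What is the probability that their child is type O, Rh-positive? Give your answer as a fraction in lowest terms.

3/16

ABO cross I^A i × I^A i → offspring phenotypes: 1/4 O, 3/4 A.
Rh cross +/- × +/- → 3/4 Rh+, 1/4 Rh-.
Independent loci: P(type O, Rh-positive) = 1/4 × 3/4 = 3/16.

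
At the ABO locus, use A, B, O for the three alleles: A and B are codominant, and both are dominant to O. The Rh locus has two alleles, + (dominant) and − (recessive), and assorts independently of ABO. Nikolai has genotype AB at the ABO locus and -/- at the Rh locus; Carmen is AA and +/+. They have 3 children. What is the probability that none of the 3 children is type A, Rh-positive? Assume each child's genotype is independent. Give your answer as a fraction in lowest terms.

ABO cross AB × AA → 1/2 A, 1/2 AB.
Rh cross -/- × +/+ → 1 Rh+; so P(type A, Rh-positive) = 1/2 × 1 = 1/2 per child.
P(not type A, Rh-positive) = 1/2 for one child; (1/2)^3 = 1/8.

1/8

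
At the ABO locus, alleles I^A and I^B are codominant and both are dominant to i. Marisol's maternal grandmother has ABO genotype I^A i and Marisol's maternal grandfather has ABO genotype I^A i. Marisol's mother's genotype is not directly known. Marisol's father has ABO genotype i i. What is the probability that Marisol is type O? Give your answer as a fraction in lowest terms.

1/2

Marisol's mother's ABO genotype from I^A i × I^A i: 1/4 I^A I^A, 1/2 I^A i, 1/4 i i.
Crossing each possibility with the father i i and summing P(type O): 1/4·0 + 1/2·1/2 + 1/4·1 = 1/2.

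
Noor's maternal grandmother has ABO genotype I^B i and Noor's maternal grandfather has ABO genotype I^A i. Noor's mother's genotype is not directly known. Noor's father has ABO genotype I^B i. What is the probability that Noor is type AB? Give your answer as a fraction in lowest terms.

1/8

Noor's mother's ABO genotype from I^B i × I^A i: 1/4 I^A I^B, 1/4 I^A i, 1/4 I^B i, 1/4 i i.
Crossing each possibility with the father I^B i and summing P(type AB): 1/4·1/4 + 1/4·1/4 + 1/4·0 + 1/4·0 = 1/8.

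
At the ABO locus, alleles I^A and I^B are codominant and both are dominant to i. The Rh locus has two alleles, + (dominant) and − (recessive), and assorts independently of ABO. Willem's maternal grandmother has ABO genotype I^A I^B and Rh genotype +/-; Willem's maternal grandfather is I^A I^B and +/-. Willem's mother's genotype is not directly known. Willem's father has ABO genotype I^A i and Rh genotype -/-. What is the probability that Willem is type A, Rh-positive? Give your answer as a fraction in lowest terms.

Willem's mother's ABO genotype from I^A I^B × I^A I^B: 1/4 I^A I^A, 1/2 I^A I^B, 1/4 I^B I^B.
Crossing each possibility with the father I^A i and summing P(type A): 1/4·1 + 1/2·1/2 + 1/4·0 = 1/2.
Similarly for Rh via the mother's Rh distribution: P(Rh+) = 1/2.
Independent loci: 1/2 × 1/2 = 1/4.

1/4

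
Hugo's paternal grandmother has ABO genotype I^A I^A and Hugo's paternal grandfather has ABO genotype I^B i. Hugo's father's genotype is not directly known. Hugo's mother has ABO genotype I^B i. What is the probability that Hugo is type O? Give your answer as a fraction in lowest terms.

1/8

Hugo's father's ABO genotype from I^A I^A × I^B i: 1/2 I^A I^B, 1/2 I^A i.
Crossing each possibility with the mother I^B i and summing P(type O): 1/2·0 + 1/2·1/4 = 1/8.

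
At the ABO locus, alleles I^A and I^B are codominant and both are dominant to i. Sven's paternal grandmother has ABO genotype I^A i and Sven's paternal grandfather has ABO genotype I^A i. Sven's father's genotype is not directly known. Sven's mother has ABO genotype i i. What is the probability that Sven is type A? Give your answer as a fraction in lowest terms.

1/2

Sven's father's ABO genotype from I^A i × I^A i: 1/4 I^A I^A, 1/2 I^A i, 1/4 i i.
Crossing each possibility with the mother i i and summing P(type A): 1/4·1 + 1/2·1/2 + 1/4·0 = 1/2.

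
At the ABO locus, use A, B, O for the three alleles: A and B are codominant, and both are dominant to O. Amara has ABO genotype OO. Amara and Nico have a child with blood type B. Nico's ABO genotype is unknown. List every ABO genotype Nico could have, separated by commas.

AB, BB, BO

For each candidate genotype of Nico, check whether crossing it with OO can produce every observed child phenotype.
  AA → possible child types {A} ✗
  AB → possible child types {A, B} ✓
  AO → possible child types {O, A} ✗
  BB → possible child types {B} ✓
  BO → possible child types {O, B} ✓
  OO → possible child types {O} ✗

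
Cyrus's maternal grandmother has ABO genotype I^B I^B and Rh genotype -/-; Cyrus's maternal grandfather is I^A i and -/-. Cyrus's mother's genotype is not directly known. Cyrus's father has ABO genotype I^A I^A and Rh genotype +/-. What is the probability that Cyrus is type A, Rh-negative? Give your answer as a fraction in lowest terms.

Cyrus's mother's ABO genotype from I^B I^B × I^A i: 1/2 I^A I^B, 1/2 I^B i.
Crossing each possibility with the father I^A I^A and summing P(type A): 1/2·1/2 + 1/2·1/2 = 1/2.
Similarly for Rh via the mother's Rh distribution: P(Rh-) = 1/2.
Independent loci: 1/2 × 1/2 = 1/4.

1/4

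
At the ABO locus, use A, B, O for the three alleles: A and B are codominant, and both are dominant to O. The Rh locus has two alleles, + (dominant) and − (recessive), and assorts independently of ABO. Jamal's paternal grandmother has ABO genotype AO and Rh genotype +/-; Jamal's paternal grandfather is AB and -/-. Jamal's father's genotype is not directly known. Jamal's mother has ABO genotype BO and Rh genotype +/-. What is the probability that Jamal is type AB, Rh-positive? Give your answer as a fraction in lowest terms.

5/32

Jamal's father's ABO genotype from AO × AB: 1/4 AA, 1/4 AB, 1/4 AO, 1/4 BO.
Crossing each possibility with the mother BO and summing P(type AB): 1/4·1/2 + 1/4·1/4 + 1/4·1/4 + 1/4·0 = 1/4.
Similarly for Rh via the father's Rh distribution: P(Rh+) = 5/8.
Independent loci: 1/4 × 5/8 = 5/32.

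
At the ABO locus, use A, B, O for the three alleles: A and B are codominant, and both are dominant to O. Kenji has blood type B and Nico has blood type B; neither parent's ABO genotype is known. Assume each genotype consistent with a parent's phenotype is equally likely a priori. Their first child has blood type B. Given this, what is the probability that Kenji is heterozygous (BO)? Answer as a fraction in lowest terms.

7/15

Possible genotypes: Kenji ∈ {BB, BO}; Nico ∈ {BB, BO}.
Weight each parental genotype pair by prior × P(type-B child):
  BB × BB: posterior weight 4/15.
  BB × BO: posterior weight 4/15.
  BO × BB: posterior weight 4/15.
  BO × BO: posterior weight 1/5.
Sum the posterior weight over pairs where Kenji is BO: 7/15.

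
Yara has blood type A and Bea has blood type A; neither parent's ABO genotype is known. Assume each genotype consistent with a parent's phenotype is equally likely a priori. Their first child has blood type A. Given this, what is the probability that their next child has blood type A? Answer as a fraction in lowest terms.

19/20

Possible genotypes: Yara ∈ {I^A I^A, I^A i}; Bea ∈ {I^A I^A, I^A i}.
Weight each parental genotype pair by prior × P(type-A child):
  I^A I^A × I^A I^A: posterior weight 4/15; P(next child type A) = 1.
  I^A I^A × I^A i: posterior weight 4/15; P(next child type A) = 1.
  I^A i × I^A I^A: posterior weight 4/15; P(next child type A) = 1.
  I^A i × I^A i: posterior weight 1/5; P(next child type A) = 3/4.
Weighted sum = 19/20.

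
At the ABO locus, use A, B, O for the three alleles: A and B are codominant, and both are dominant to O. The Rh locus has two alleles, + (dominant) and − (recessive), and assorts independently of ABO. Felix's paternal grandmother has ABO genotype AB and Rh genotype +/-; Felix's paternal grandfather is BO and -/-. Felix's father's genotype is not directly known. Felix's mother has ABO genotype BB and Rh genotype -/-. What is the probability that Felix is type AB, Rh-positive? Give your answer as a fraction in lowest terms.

Felix's father's ABO genotype from AB × BO: 1/4 AB, 1/4 AO, 1/4 BB, 1/4 BO.
Crossing each possibility with the mother BB and summing P(type AB): 1/4·1/2 + 1/4·1/2 + 1/4·0 + 1/4·0 = 1/4.
Similarly for Rh via the father's Rh distribution: P(Rh+) = 1/4.
Independent loci: 1/4 × 1/4 = 1/16.

1/16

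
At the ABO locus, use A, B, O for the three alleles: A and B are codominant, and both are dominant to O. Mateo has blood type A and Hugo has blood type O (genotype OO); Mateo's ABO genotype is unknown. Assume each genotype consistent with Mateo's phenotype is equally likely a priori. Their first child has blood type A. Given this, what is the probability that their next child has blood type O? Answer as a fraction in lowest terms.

1/6

Possible genotypes: Mateo ∈ {AA, AO}; Hugo ∈ {OO}.
Weight each parental genotype pair by prior × P(type-A child):
  AA × OO: posterior weight 2/3; P(next child type O) = 0.
  AO × OO: posterior weight 1/3; P(next child type O) = 1/2.
Weighted sum = 1/6.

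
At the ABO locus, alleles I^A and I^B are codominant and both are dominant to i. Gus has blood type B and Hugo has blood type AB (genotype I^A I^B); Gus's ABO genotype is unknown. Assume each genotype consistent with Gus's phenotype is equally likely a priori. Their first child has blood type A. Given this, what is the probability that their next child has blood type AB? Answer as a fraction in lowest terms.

Possible genotypes: Gus ∈ {I^B I^B, I^B i}; Hugo ∈ {I^A I^B}.
Weight each parental genotype pair by prior × P(type-A child):
  I^B i × I^A I^B: posterior weight 1; P(next child type AB) = 1/4.
Weighted sum = 1/4.

1/4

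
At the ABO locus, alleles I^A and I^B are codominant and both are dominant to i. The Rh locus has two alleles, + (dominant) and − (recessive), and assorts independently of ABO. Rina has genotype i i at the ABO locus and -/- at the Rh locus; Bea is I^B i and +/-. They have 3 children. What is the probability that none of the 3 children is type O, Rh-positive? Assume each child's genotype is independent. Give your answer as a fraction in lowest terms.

ABO cross i i × I^B i → 1/2 O, 1/2 B.
Rh cross -/- × +/- → 1/2 Rh+, 1/2 Rh-; so P(type O, Rh-positive) = 1/2 × 1/2 = 1/4 per child.
P(not type O, Rh-positive) = 3/4 for one child; (3/4)^3 = 27/64.

27/64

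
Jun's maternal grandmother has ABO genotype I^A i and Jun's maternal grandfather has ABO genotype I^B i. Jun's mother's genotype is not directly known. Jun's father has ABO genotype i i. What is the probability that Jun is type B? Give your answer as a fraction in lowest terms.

1/4

Jun's mother's ABO genotype from I^A i × I^B i: 1/4 I^A I^B, 1/4 I^A i, 1/4 I^B i, 1/4 i i.
Crossing each possibility with the father i i and summing P(type B): 1/4·1/2 + 1/4·0 + 1/4·1/2 + 1/4·0 = 1/4.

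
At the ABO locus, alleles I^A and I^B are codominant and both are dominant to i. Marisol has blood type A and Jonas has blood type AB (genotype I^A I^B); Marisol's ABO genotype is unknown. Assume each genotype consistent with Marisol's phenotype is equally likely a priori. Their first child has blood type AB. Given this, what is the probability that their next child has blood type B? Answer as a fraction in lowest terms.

1/12

Possible genotypes: Marisol ∈ {I^A I^A, I^A i}; Jonas ∈ {I^A I^B}.
Weight each parental genotype pair by prior × P(type-AB child):
  I^A I^A × I^A I^B: posterior weight 2/3; P(next child type B) = 0.
  I^A i × I^A I^B: posterior weight 1/3; P(next child type B) = 1/4.
Weighted sum = 1/12.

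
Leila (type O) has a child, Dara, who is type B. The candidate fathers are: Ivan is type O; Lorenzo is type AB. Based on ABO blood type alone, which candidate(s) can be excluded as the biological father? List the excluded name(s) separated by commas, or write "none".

Ivan

A candidate is excluded only if no genotype consistent with his phenotype could produce a type B child with a type O mother.
Ivan (type O): no genotype consistent with that phenotype can produce a type-B child with a type-O mother.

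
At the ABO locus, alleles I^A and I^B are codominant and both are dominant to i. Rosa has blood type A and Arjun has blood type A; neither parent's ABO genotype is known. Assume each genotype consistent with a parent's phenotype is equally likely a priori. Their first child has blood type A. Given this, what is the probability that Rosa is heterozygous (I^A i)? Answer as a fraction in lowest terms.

7/15

Possible genotypes: Rosa ∈ {I^A I^A, I^A i}; Arjun ∈ {I^A I^A, I^A i}.
Weight each parental genotype pair by prior × P(type-A child):
  I^A I^A × I^A I^A: posterior weight 4/15.
  I^A I^A × I^A i: posterior weight 4/15.
  I^A i × I^A I^A: posterior weight 4/15.
  I^A i × I^A i: posterior weight 1/5.
Sum the posterior weight over pairs where Rosa is I^A i: 7/15.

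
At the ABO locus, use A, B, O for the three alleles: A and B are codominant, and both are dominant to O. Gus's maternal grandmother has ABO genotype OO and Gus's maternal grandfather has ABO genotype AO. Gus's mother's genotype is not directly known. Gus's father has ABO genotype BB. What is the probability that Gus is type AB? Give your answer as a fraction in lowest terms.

Gus's mother's ABO genotype from OO × AO: 1/2 AO, 1/2 OO.
Crossing each possibility with the father BB and summing P(type AB): 1/2·1/2 + 1/2·0 = 1/4.

1/4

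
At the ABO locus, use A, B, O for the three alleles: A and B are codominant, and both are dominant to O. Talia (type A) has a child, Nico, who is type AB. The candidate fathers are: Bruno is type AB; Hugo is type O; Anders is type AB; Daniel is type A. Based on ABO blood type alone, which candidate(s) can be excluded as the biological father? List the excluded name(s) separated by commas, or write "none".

Hugo, Daniel

A candidate is excluded only if no genotype consistent with his phenotype could produce a type AB child with a type A mother.
Hugo (type O): no genotype consistent with that phenotype can produce a type-AB child with a type-A mother.
Daniel (type A): no genotype consistent with that phenotype can produce a type-AB child with a type-A mother.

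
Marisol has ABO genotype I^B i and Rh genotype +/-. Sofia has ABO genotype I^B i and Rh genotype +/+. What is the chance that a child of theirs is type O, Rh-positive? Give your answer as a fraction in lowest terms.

ABO cross I^B i × I^B i → offspring phenotypes: 1/4 O, 3/4 B.
Rh cross +/- × +/+ → 1 Rh+.
Independent loci: P(type O, Rh-positive) = 1/4 × 1 = 1/4.

1/4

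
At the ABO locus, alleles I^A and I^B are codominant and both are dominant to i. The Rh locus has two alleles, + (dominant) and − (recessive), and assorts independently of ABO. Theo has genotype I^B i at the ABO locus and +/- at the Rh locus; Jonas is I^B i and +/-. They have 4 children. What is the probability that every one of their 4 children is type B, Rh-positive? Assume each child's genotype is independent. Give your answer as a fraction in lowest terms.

6561/65536

ABO cross I^B i × I^B i → 1/4 O, 3/4 B.
Rh cross +/- × +/- → 3/4 Rh+, 1/4 Rh-; so P(type B, Rh-positive) = 3/4 × 3/4 = 9/16 per child.
All 4 independent: (9/16)^4 = 6561/65536.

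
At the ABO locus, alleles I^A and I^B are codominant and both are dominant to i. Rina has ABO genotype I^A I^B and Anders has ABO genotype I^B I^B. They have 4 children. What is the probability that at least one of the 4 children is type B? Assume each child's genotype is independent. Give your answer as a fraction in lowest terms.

ABO cross I^A I^B × I^B I^B → 1/2 B, 1/2 AB.
So P(type B) = 1/2 per child.
P(none) = (1/2)^4 = 1/16; P(at least one) = 1 − 1/16 = 15/16.

15/16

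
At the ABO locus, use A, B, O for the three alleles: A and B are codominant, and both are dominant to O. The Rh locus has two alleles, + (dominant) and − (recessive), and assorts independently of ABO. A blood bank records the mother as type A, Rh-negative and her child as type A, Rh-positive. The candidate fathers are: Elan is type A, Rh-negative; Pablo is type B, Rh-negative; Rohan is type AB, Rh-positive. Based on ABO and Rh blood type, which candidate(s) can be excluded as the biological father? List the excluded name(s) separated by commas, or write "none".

A candidate is excluded only if no genotype consistent with his phenotype could produce a type A, Rh-positive child with a type A, Rh-negative mother.
Elan (type A, Rh-): no genotype consistent with that phenotype can produce a type-A Rh+ child with a type-A mother.
Pablo (type B, Rh-): no genotype consistent with that phenotype can produce a type-A Rh+ child with a type-A mother.

Elan, Pablo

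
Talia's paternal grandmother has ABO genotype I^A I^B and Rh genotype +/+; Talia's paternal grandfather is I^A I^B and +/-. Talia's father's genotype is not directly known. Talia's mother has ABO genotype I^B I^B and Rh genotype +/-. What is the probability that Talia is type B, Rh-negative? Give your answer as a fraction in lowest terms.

1/16

Talia's father's ABO genotype from I^A I^B × I^A I^B: 1/4 I^A I^A, 1/2 I^A I^B, 1/4 I^B I^B.
Crossing each possibility with the mother I^B I^B and summing P(type B): 1/4·0 + 1/2·1/2 + 1/4·1 = 1/2.
Similarly for Rh via the father's Rh distribution: P(Rh-) = 1/8.
Independent loci: 1/2 × 1/8 = 1/16.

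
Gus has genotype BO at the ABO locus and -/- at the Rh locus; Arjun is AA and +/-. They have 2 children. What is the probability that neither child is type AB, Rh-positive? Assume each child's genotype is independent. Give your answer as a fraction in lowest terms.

ABO cross BO × AA → 1/2 A, 1/2 AB.
Rh cross -/- × +/- → 1/2 Rh+, 1/2 Rh-; so P(type AB, Rh-positive) = 1/2 × 1/2 = 1/4 per child.
P(not type AB, Rh-positive) = 3/4 for one child; (3/4)^2 = 9/16.

9/16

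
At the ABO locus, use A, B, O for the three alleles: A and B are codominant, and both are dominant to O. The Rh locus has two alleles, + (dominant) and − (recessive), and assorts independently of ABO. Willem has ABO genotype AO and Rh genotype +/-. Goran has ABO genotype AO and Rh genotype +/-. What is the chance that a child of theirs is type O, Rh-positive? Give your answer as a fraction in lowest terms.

ABO cross AO × AO → offspring phenotypes: 1/4 O, 3/4 A.
Rh cross +/- × +/- → 3/4 Rh+, 1/4 Rh-.
Independent loci: P(type O, Rh-positive) = 1/4 × 3/4 = 3/16.

3/16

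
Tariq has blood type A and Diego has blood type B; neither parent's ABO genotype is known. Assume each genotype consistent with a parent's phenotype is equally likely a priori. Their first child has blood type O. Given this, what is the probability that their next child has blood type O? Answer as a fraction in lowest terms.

Possible genotypes: Tariq ∈ {AA, AO}; Diego ∈ {BB, BO}.
Weight each parental genotype pair by prior × P(type-O child):
  AO × BO: posterior weight 1; P(next child type O) = 1/4.
Weighted sum = 1/4.

1/4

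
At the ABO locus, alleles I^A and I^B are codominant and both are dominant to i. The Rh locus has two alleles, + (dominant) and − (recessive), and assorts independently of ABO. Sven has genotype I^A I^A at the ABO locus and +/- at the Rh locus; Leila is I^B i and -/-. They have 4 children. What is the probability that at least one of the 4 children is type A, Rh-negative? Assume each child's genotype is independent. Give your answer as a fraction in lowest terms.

ABO cross I^A I^A × I^B i → 1/2 A, 1/2 AB.
Rh cross +/- × -/- → 1/2 Rh+, 1/2 Rh-; so P(type A, Rh-negative) = 1/2 × 1/2 = 1/4 per child.
P(none) = (3/4)^4 = 81/256; P(at least one) = 1 − 81/256 = 175/256.

175/256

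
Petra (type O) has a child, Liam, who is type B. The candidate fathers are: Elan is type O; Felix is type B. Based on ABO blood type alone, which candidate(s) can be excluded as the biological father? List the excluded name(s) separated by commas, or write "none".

Elan

A candidate is excluded only if no genotype consistent with his phenotype could produce a type B child with a type O mother.
Elan (type O): no genotype consistent with that phenotype can produce a type-B child with a type-O mother.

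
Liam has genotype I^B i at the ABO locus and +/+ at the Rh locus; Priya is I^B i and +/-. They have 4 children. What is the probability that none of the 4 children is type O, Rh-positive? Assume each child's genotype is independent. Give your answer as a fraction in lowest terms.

ABO cross I^B i × I^B i → 1/4 O, 3/4 B.
Rh cross +/+ × +/- → 1 Rh+; so P(type O, Rh-positive) = 1/4 × 1 = 1/4 per child.
P(not type O, Rh-positive) = 3/4 for one child; (3/4)^4 = 81/256.

81/256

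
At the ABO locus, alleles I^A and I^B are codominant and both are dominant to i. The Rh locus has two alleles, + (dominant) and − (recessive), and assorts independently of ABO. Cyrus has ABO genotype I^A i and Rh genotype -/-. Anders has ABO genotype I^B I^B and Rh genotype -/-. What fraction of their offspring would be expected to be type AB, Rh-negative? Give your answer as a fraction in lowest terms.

ABO cross I^A i × I^B I^B → offspring phenotypes: 1/2 B, 1/2 AB.
Rh cross -/- × -/- → 1 Rh-.
Independent loci: P(type AB, Rh-negative) = 1/2 × 1 = 1/2.

1/2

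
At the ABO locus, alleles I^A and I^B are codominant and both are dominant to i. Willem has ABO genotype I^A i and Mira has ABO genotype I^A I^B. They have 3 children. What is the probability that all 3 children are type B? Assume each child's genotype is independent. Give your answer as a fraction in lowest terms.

ABO cross I^A i × I^A I^B → 1/2 A, 1/4 B, 1/4 AB.
So P(type B) = 1/4 per child.
All 3 independent: (1/4)^3 = 1/64.

1/64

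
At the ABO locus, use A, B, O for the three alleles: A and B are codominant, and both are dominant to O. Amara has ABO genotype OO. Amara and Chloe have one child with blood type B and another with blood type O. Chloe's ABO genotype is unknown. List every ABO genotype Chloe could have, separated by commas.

BO

For each candidate genotype of Chloe, check whether crossing it with OO can produce every observed child phenotype.
  AA → possible child types {A} ✗
  AB → possible child types {A, B} ✗
  AO → possible child types {O, A} ✗
  BB → possible child types {B} ✗
  BO → possible child types {O, B} ✓
  OO → possible child types {O} ✗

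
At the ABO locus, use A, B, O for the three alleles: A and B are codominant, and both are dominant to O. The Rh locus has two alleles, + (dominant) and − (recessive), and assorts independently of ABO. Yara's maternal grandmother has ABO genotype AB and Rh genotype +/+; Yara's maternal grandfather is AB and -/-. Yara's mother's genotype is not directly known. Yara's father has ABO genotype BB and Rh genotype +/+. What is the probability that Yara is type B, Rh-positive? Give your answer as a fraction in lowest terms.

1/2

Yara's mother's ABO genotype from AB × AB: 1/4 AA, 1/2 AB, 1/4 BB.
Crossing each possibility with the father BB and summing P(type B): 1/4·0 + 1/2·1/2 + 1/4·1 = 1/2.
Similarly for Rh via the mother's Rh distribution: P(Rh+) = 1.
Independent loci: 1/2 × 1 = 1/2.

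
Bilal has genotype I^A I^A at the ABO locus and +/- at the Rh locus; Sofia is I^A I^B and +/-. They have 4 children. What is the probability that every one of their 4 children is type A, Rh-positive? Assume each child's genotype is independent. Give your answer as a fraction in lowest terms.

ABO cross I^A I^A × I^A I^B → 1/2 A, 1/2 AB.
Rh cross +/- × +/- → 3/4 Rh+, 1/4 Rh-; so P(type A, Rh-positive) = 1/2 × 3/4 = 3/8 per child.
All 4 independent: (3/8)^4 = 81/4096.

81/4096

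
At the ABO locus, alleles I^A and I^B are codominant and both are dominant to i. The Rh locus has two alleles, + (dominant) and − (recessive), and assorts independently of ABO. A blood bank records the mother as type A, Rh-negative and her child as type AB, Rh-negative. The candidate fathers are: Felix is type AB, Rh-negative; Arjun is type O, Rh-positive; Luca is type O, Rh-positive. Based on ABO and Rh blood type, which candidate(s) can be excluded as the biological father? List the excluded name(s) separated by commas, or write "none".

Arjun, Luca

A candidate is excluded only if no genotype consistent with his phenotype could produce a type AB, Rh-negative child with a type A, Rh-negative mother.
Arjun (type O, Rh+): no genotype consistent with that phenotype can produce a type-AB Rh- child with a type-A mother.
Luca (type O, Rh+): no genotype consistent with that phenotype can produce a type-AB Rh- child with a type-A mother.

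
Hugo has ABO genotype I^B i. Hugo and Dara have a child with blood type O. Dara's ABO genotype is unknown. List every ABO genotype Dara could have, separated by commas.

For each candidate genotype of Dara, check whether crossing it with I^B i can produce every observed child phenotype.
  I^A I^A → possible child types {A, AB} ✗
  I^A I^B → possible child types {A, B, AB} ✗
  I^A i → possible child types {O, A, B, AB} ✓
  I^B I^B → possible child types {B} ✗
  I^B i → possible child types {O, B} ✓
  i i → possible child types {O, B} ✓

I^A i, I^B i, i i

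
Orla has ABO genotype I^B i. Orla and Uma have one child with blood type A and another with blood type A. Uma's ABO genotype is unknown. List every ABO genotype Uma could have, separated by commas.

For each candidate genotype of Uma, check whether crossing it with I^B i can produce every observed child phenotype.
  I^A I^A → possible child types {A, AB} ✓
  I^A I^B → possible child types {A, B, AB} ✓
  I^A i → possible child types {O, A, B, AB} ✓
  I^B I^B → possible child types {B} ✗
  I^B i → possible child types {O, B} ✗
  i i → possible child types {O, B} ✗

I^A I^A, I^A I^B, I^A i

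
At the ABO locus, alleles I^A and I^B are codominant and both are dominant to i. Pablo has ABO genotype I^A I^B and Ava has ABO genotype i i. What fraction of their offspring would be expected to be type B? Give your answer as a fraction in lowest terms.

1/2

ABO cross I^A I^B × i i → offspring phenotypes: 1/2 A, 1/2 B.
So P(type B) = 1/2.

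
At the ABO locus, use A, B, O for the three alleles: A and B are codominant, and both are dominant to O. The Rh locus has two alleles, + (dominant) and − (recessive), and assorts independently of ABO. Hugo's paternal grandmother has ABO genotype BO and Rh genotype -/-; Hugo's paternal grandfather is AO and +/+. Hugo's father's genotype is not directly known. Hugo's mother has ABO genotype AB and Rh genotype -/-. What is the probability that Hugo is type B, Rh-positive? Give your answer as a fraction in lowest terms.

Hugo's father's ABO genotype from BO × AO: 1/4 AB, 1/4 AO, 1/4 BO, 1/4 OO.
Crossing each possibility with the mother AB and summing P(type B): 1/4·1/4 + 1/4·1/4 + 1/4·1/2 + 1/4·1/2 = 3/8.
Similarly for Rh via the father's Rh distribution: P(Rh+) = 1/2.
Independent loci: 3/8 × 1/2 = 3/16.

3/16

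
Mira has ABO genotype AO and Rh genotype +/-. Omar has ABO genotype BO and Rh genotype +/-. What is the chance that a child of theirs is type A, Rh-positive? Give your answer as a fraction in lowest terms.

3/16

ABO cross AO × BO → offspring phenotypes: 1/4 O, 1/4 A, 1/4 B, 1/4 AB.
Rh cross +/- × +/- → 3/4 Rh+, 1/4 Rh-.
Independent loci: P(type A, Rh-positive) = 1/4 × 3/4 = 3/16.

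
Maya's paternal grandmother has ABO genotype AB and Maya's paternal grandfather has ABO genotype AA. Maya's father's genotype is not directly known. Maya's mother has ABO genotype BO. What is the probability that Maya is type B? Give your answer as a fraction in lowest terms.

1/4

Maya's father's ABO genotype from AB × AA: 1/2 AA, 1/2 AB.
Crossing each possibility with the mother BO and summing P(type B): 1/2·0 + 1/2·1/2 = 1/4.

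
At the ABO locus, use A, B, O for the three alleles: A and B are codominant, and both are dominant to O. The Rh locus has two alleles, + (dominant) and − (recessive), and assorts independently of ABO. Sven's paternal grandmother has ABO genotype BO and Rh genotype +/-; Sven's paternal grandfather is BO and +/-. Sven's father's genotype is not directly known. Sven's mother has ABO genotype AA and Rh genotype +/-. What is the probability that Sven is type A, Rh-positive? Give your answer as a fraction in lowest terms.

3/8

Sven's father's ABO genotype from BO × BO: 1/4 BB, 1/2 BO, 1/4 OO.
Crossing each possibility with the mother AA and summing P(type A): 1/4·0 + 1/2·1/2 + 1/4·1 = 1/2.
Similarly for Rh via the father's Rh distribution: P(Rh+) = 3/4.
Independent loci: 1/2 × 3/4 = 3/8.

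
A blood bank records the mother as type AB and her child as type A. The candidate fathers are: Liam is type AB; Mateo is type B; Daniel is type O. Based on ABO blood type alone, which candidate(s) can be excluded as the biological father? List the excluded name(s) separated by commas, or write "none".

A candidate is excluded only if no genotype consistent with his phenotype could produce a type A child with a type AB mother.
Every candidate has at least one consistent genotype combination, so none can be excluded.

none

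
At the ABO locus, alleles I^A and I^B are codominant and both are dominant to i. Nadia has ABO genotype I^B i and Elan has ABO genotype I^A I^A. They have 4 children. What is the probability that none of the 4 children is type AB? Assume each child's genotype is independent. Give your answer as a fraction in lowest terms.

1/16

ABO cross I^B i × I^A I^A → 1/2 A, 1/2 AB.
So P(type AB) = 1/2 per child.
P(not type AB) = 1/2 for one child; (1/2)^4 = 1/16.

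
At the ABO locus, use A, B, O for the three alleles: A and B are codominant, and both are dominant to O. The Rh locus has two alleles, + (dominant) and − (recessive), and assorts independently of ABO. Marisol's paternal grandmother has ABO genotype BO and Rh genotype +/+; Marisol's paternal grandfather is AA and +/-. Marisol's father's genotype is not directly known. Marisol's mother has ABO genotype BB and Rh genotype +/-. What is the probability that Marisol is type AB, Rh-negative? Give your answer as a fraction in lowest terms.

1/16

Marisol's father's ABO genotype from BO × AA: 1/2 AB, 1/2 AO.
Crossing each possibility with the mother BB and summing P(type AB): 1/2·1/2 + 1/2·1/2 = 1/2.
Similarly for Rh via the father's Rh distribution: P(Rh-) = 1/8.
Independent loci: 1/2 × 1/8 = 1/16.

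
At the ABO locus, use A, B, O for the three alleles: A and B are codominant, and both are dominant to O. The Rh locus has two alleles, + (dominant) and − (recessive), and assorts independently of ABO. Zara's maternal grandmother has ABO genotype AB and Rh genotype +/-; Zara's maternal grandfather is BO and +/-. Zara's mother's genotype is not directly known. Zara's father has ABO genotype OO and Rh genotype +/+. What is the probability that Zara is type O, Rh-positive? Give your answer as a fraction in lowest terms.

Zara's mother's ABO genotype from AB × BO: 1/4 AB, 1/4 AO, 1/4 BB, 1/4 BO.
Crossing each possibility with the father OO and summing P(type O): 1/4·0 + 1/4·1/2 + 1/4·0 + 1/4·1/2 = 1/4.
Similarly for Rh via the mother's Rh distribution: P(Rh+) = 1.
Independent loci: 1/4 × 1 = 1/4.

1/4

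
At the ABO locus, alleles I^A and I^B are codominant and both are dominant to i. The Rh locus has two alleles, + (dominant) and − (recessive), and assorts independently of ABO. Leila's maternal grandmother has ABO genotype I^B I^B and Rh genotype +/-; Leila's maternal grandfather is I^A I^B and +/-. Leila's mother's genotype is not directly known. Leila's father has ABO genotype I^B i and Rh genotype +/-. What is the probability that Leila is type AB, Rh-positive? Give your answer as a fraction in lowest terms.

3/32

Leila's mother's ABO genotype from I^B I^B × I^A I^B: 1/2 I^A I^B, 1/2 I^B I^B.
Crossing each possibility with the father I^B i and summing P(type AB): 1/2·1/4 + 1/2·0 = 1/8.
Similarly for Rh via the mother's Rh distribution: P(Rh+) = 3/4.
Independent loci: 1/8 × 3/4 = 3/32.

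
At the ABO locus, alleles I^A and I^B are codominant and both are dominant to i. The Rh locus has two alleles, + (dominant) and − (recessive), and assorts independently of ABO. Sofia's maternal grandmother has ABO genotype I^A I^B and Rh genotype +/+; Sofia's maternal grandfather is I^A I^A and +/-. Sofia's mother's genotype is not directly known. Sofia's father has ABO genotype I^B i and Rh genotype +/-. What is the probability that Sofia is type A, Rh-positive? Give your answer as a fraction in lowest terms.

Sofia's mother's ABO genotype from I^A I^B × I^A I^A: 1/2 I^A I^A, 1/2 I^A I^B.
Crossing each possibility with the father I^B i and summing P(type A): 1/2·1/2 + 1/2·1/4 = 3/8.
Similarly for Rh via the mother's Rh distribution: P(Rh+) = 7/8.
Independent loci: 3/8 × 7/8 = 21/64.

21/64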